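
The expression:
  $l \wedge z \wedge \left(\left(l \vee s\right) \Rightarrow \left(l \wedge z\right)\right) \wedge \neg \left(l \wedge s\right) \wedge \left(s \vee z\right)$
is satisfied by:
  {z: True, l: True, s: False}


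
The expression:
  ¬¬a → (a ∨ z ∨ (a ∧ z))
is always true.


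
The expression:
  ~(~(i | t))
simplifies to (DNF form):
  i | t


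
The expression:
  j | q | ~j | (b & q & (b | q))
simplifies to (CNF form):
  True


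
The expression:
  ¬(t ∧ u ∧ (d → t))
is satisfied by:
  {u: False, t: False}
  {t: True, u: False}
  {u: True, t: False}


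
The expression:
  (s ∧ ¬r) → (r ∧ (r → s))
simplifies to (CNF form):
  r ∨ ¬s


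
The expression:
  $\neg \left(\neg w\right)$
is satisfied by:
  {w: True}


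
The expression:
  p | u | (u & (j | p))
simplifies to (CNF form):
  p | u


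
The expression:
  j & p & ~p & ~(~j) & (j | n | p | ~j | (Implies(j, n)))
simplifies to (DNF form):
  False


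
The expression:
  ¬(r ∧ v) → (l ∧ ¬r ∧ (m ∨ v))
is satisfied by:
  {v: True, m: True, l: True, r: False}
  {v: True, l: True, m: False, r: False}
  {r: True, v: True, m: True, l: True}
  {r: True, v: True, m: True, l: False}
  {r: True, v: True, l: True, m: False}
  {r: True, v: True, l: False, m: False}
  {m: True, l: True, r: False, v: False}


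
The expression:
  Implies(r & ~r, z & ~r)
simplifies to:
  True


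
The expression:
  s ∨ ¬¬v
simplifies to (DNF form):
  s ∨ v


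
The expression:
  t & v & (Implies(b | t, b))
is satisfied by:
  {t: True, b: True, v: True}


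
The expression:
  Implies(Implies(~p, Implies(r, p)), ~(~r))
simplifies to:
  r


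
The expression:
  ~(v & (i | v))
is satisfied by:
  {v: False}


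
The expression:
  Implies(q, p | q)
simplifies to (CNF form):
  True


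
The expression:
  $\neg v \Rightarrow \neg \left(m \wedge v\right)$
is always true.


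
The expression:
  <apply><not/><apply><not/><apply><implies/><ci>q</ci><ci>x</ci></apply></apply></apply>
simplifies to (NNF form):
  <apply><or/><ci>x</ci><apply><not/><ci>q</ci></apply></apply>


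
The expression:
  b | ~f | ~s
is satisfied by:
  {b: True, s: False, f: False}
  {s: False, f: False, b: False}
  {f: True, b: True, s: False}
  {f: True, s: False, b: False}
  {b: True, s: True, f: False}
  {s: True, b: False, f: False}
  {f: True, s: True, b: True}


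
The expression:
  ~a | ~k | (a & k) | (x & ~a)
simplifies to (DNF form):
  True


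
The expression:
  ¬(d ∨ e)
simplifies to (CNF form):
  ¬d ∧ ¬e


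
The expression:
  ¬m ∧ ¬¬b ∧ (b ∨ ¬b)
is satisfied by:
  {b: True, m: False}


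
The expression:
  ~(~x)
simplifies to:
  x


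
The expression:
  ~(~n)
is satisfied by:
  {n: True}


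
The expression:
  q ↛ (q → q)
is never true.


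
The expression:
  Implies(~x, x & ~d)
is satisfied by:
  {x: True}


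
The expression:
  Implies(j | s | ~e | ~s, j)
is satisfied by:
  {j: True}


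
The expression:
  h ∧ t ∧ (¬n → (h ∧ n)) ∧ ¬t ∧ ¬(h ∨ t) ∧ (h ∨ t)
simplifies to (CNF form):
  False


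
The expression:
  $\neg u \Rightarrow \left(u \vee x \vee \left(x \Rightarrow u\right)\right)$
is always true.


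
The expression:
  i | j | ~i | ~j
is always true.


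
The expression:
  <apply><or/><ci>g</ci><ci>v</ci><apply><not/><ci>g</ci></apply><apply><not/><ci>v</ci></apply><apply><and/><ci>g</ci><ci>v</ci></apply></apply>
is always true.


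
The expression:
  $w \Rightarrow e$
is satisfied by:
  {e: True, w: False}
  {w: False, e: False}
  {w: True, e: True}


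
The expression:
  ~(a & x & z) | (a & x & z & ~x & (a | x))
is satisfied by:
  {x: False, z: False, a: False}
  {a: True, x: False, z: False}
  {z: True, x: False, a: False}
  {a: True, z: True, x: False}
  {x: True, a: False, z: False}
  {a: True, x: True, z: False}
  {z: True, x: True, a: False}


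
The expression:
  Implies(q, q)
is always true.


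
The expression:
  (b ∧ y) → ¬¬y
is always true.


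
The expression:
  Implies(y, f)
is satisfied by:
  {f: True, y: False}
  {y: False, f: False}
  {y: True, f: True}


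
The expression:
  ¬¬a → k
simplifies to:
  k ∨ ¬a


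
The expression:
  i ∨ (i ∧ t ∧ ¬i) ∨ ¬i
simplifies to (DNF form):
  True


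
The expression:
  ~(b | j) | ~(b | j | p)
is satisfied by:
  {j: False, b: False}


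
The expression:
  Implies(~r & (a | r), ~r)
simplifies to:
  True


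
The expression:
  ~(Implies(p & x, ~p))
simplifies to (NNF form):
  p & x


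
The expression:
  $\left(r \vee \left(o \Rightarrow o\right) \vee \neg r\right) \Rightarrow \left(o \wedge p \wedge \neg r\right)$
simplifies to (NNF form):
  $o \wedge p \wedge \neg r$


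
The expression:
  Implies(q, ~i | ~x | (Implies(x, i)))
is always true.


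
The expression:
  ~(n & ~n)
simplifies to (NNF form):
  True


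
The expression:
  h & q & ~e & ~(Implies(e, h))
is never true.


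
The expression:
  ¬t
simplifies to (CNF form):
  ¬t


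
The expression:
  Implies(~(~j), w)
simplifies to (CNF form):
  w | ~j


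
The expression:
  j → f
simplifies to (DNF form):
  f ∨ ¬j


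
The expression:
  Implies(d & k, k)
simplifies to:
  True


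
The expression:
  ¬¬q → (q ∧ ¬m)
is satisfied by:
  {m: False, q: False}
  {q: True, m: False}
  {m: True, q: False}


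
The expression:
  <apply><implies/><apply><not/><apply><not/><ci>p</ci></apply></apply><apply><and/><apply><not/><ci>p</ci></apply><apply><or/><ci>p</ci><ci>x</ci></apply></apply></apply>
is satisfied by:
  {p: False}


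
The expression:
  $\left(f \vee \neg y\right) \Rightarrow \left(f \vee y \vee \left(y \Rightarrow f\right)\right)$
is always true.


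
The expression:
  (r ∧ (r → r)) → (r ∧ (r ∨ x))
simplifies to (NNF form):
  True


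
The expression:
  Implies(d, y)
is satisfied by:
  {y: True, d: False}
  {d: False, y: False}
  {d: True, y: True}


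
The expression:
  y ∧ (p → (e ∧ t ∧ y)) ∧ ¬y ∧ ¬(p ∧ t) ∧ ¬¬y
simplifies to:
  False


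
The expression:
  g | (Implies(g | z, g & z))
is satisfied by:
  {g: True, z: False}
  {z: False, g: False}
  {z: True, g: True}


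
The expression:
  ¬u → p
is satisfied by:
  {u: True, p: True}
  {u: True, p: False}
  {p: True, u: False}


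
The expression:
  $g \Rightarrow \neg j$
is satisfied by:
  {g: False, j: False}
  {j: True, g: False}
  {g: True, j: False}


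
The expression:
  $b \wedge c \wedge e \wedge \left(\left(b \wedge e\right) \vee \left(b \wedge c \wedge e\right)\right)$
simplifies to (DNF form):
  $b \wedge c \wedge e$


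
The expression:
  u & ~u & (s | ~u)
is never true.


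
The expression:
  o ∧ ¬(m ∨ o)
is never true.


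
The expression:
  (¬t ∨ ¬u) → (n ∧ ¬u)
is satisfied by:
  {n: True, t: True, u: False}
  {n: True, t: False, u: False}
  {u: True, n: True, t: True}
  {u: True, t: True, n: False}


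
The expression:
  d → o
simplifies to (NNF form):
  o ∨ ¬d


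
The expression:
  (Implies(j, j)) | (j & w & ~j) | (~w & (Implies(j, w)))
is always true.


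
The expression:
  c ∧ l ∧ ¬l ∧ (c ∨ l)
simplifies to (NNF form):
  False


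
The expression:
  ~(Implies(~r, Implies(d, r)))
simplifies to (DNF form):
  d & ~r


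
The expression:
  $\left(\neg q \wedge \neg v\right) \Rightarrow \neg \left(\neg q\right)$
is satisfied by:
  {q: True, v: True}
  {q: True, v: False}
  {v: True, q: False}


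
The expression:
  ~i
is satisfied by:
  {i: False}


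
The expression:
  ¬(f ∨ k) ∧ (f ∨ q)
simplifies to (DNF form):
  q ∧ ¬f ∧ ¬k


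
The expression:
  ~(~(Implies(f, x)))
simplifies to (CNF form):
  x | ~f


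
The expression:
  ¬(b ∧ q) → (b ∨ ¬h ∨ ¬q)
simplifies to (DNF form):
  b ∨ ¬h ∨ ¬q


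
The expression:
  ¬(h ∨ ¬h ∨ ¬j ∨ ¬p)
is never true.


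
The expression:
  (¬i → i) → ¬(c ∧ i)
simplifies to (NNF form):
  ¬c ∨ ¬i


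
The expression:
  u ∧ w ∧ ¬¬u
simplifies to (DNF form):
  u ∧ w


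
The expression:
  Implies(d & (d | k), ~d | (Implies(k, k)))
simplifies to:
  True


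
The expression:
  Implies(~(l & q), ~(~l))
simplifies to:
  l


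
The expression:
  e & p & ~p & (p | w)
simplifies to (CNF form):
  False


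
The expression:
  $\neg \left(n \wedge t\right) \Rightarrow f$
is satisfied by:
  {n: True, f: True, t: True}
  {n: True, f: True, t: False}
  {f: True, t: True, n: False}
  {f: True, t: False, n: False}
  {n: True, t: True, f: False}


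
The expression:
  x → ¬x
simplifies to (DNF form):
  ¬x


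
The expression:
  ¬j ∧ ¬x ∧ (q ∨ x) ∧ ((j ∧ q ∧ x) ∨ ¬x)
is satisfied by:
  {q: True, x: False, j: False}


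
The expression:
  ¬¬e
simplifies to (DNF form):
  e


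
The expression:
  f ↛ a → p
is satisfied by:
  {a: True, p: True, f: False}
  {a: True, p: False, f: False}
  {p: True, a: False, f: False}
  {a: False, p: False, f: False}
  {f: True, a: True, p: True}
  {f: True, a: True, p: False}
  {f: True, p: True, a: False}


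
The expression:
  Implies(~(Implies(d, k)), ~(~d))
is always true.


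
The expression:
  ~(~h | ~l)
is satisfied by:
  {h: True, l: True}


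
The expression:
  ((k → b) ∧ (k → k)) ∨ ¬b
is always true.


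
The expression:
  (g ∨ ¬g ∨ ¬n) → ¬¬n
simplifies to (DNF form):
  n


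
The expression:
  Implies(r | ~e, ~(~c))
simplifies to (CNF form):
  (c | e) & (c | ~r)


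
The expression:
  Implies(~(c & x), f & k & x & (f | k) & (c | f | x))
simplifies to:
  x & (c | f) & (c | k)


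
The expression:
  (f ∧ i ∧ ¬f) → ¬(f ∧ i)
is always true.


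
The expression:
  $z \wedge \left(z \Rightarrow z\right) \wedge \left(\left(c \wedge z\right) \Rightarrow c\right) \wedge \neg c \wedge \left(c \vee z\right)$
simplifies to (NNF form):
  $z \wedge \neg c$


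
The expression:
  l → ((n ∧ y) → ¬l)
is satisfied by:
  {l: False, y: False, n: False}
  {n: True, l: False, y: False}
  {y: True, l: False, n: False}
  {n: True, y: True, l: False}
  {l: True, n: False, y: False}
  {n: True, l: True, y: False}
  {y: True, l: True, n: False}


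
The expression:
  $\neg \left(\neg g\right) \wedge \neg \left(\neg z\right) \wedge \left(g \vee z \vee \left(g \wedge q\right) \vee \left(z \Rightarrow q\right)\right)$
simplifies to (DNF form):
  $g \wedge z$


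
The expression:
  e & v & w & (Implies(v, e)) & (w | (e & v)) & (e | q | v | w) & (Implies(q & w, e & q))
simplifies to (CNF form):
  e & v & w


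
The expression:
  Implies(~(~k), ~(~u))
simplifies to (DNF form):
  u | ~k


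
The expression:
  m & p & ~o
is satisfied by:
  {m: True, p: True, o: False}


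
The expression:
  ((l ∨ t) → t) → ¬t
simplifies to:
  ¬t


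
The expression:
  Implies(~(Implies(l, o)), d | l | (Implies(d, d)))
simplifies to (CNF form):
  True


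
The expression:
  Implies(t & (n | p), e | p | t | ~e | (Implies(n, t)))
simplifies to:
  True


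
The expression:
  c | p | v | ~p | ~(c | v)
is always true.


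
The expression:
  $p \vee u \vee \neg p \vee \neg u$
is always true.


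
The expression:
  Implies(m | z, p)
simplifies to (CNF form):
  (p | ~m) & (p | ~z)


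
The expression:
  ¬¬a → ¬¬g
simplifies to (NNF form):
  g ∨ ¬a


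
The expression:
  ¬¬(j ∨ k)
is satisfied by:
  {k: True, j: True}
  {k: True, j: False}
  {j: True, k: False}


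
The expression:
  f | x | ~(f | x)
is always true.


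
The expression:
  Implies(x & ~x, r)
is always true.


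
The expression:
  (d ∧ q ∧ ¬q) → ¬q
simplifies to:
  True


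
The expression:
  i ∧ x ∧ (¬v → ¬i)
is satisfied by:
  {i: True, x: True, v: True}


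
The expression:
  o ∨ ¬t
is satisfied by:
  {o: True, t: False}
  {t: False, o: False}
  {t: True, o: True}


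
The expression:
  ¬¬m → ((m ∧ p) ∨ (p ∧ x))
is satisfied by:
  {p: True, m: False}
  {m: False, p: False}
  {m: True, p: True}


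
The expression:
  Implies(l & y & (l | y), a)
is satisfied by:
  {a: True, l: False, y: False}
  {l: False, y: False, a: False}
  {a: True, y: True, l: False}
  {y: True, l: False, a: False}
  {a: True, l: True, y: False}
  {l: True, a: False, y: False}
  {a: True, y: True, l: True}


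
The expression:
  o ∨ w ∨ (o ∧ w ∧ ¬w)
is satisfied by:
  {o: True, w: True}
  {o: True, w: False}
  {w: True, o: False}


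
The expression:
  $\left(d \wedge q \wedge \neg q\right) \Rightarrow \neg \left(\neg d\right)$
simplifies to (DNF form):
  $\text{True}$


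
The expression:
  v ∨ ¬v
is always true.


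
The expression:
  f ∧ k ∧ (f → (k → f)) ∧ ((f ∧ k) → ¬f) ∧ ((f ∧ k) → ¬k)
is never true.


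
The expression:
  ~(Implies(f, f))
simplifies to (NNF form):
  False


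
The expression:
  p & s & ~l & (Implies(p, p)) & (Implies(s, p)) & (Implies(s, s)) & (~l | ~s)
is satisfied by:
  {p: True, s: True, l: False}


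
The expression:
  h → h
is always true.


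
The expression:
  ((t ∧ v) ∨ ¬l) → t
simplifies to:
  l ∨ t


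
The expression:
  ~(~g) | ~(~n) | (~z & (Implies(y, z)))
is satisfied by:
  {n: True, g: True, y: False, z: False}
  {n: True, z: True, g: True, y: False}
  {n: True, g: True, y: True, z: False}
  {n: True, z: True, g: True, y: True}
  {n: True, y: False, g: False, z: False}
  {n: True, z: True, y: False, g: False}
  {n: True, y: True, g: False, z: False}
  {n: True, z: True, y: True, g: False}
  {g: True, z: False, y: False, n: False}
  {z: True, g: True, y: False, n: False}
  {g: True, y: True, z: False, n: False}
  {z: True, g: True, y: True, n: False}
  {z: False, y: False, g: False, n: False}


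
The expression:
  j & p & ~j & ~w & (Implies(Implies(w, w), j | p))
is never true.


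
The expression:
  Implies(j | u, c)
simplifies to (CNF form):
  (c | ~j) & (c | ~u)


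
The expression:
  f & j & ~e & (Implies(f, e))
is never true.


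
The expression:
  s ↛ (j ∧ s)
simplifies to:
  s ∧ ¬j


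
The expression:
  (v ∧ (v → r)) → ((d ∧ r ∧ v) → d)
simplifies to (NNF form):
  True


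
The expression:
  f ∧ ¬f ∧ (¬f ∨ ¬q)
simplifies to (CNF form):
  False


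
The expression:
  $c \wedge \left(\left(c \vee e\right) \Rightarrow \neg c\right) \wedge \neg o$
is never true.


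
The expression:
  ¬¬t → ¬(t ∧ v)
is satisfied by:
  {v: False, t: False}
  {t: True, v: False}
  {v: True, t: False}


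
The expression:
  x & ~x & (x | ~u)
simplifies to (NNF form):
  False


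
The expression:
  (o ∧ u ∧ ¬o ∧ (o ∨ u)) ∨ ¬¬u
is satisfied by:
  {u: True}


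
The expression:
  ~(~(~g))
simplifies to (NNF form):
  ~g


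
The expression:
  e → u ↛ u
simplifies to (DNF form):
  ¬e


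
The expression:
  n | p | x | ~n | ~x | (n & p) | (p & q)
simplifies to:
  True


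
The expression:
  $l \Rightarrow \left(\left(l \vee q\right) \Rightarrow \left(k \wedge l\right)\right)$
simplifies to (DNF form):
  $k \vee \neg l$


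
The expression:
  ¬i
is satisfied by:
  {i: False}


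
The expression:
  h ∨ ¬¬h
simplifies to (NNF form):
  h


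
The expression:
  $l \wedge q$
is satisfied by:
  {q: True, l: True}


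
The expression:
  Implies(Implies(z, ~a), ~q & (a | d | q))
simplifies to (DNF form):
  (a & z) | (a & ~q) | (d & ~q)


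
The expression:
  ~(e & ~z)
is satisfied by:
  {z: True, e: False}
  {e: False, z: False}
  {e: True, z: True}


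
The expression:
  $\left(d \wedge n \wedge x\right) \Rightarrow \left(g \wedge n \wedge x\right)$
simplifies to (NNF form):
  $g \vee \neg d \vee \neg n \vee \neg x$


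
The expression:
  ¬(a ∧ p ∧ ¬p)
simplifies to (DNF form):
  True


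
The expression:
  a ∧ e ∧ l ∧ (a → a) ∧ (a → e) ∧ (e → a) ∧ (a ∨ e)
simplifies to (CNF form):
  a ∧ e ∧ l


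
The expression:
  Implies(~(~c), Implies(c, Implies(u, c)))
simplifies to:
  True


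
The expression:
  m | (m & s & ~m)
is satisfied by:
  {m: True}


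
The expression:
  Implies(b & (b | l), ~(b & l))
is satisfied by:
  {l: False, b: False}
  {b: True, l: False}
  {l: True, b: False}


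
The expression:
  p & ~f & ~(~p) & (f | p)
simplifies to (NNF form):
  p & ~f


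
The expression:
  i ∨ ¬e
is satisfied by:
  {i: True, e: False}
  {e: False, i: False}
  {e: True, i: True}


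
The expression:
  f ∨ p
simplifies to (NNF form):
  f ∨ p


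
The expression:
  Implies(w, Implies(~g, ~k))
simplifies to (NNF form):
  g | ~k | ~w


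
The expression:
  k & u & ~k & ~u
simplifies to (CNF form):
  False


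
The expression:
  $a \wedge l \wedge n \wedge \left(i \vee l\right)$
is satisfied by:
  {a: True, n: True, l: True}


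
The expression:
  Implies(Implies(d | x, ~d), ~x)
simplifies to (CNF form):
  d | ~x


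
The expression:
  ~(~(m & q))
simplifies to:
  m & q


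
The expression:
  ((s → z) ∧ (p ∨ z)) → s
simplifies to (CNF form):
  (s ∨ ¬p) ∧ (s ∨ ¬z)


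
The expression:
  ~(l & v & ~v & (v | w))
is always true.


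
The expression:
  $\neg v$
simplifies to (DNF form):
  $\neg v$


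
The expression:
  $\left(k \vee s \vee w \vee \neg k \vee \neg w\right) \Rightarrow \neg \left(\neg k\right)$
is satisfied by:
  {k: True}


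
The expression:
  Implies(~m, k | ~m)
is always true.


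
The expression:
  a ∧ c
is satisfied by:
  {a: True, c: True}


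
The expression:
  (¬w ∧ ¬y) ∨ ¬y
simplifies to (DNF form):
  ¬y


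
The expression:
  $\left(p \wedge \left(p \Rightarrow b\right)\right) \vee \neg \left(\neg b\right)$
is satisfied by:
  {b: True}


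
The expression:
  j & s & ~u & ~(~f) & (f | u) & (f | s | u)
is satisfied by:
  {j: True, s: True, f: True, u: False}


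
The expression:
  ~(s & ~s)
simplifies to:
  True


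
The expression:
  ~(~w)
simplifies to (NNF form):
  w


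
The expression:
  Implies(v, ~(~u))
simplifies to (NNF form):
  u | ~v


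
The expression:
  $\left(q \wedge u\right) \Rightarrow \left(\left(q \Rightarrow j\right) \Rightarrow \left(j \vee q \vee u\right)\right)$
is always true.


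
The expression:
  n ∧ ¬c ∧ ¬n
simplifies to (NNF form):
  False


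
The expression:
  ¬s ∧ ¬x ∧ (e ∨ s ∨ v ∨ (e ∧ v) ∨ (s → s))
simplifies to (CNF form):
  ¬s ∧ ¬x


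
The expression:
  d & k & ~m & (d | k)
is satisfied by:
  {d: True, k: True, m: False}


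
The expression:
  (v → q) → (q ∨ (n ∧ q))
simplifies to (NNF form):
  q ∨ v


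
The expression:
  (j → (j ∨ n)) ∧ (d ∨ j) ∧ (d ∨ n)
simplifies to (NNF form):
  d ∨ (j ∧ n)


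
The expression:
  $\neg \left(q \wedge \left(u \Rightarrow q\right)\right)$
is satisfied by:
  {q: False}


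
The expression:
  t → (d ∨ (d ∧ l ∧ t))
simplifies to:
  d ∨ ¬t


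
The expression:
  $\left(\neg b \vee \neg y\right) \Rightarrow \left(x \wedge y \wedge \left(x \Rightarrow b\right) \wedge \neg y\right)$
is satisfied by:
  {b: True, y: True}


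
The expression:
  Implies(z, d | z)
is always true.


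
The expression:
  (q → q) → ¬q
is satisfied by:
  {q: False}


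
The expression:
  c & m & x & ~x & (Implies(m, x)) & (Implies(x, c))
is never true.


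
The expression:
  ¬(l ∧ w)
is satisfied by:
  {l: False, w: False}
  {w: True, l: False}
  {l: True, w: False}


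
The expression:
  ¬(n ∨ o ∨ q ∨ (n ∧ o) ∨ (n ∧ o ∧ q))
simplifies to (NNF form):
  ¬n ∧ ¬o ∧ ¬q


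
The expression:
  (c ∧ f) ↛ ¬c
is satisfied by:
  {c: True, f: True}


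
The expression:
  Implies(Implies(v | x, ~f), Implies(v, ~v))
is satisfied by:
  {f: True, v: False}
  {v: False, f: False}
  {v: True, f: True}


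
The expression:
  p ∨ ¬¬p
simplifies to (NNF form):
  p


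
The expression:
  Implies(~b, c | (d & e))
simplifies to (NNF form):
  b | c | (d & e)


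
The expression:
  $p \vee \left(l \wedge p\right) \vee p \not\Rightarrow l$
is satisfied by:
  {p: True}


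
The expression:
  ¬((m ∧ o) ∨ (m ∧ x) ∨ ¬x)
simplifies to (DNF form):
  x ∧ ¬m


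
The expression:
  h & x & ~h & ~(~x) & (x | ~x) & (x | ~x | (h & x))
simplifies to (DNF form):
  False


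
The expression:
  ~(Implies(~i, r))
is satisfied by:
  {i: False, r: False}


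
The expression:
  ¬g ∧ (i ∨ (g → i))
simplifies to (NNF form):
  ¬g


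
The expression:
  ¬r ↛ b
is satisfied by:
  {r: False, b: False}


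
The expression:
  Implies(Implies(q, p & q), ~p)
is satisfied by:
  {p: False}


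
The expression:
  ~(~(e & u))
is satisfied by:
  {e: True, u: True}


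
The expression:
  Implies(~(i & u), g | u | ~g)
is always true.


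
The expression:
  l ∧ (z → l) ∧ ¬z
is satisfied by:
  {l: True, z: False}


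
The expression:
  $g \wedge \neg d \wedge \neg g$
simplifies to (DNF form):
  $\text{False}$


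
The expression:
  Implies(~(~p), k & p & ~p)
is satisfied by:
  {p: False}


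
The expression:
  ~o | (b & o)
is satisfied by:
  {b: True, o: False}
  {o: False, b: False}
  {o: True, b: True}


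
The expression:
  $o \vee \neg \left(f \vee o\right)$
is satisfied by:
  {o: True, f: False}
  {f: False, o: False}
  {f: True, o: True}


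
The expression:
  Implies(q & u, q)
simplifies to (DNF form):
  True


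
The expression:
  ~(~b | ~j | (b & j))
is never true.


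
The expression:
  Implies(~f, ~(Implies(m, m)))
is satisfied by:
  {f: True}


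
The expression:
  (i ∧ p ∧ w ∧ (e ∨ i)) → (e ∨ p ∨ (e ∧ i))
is always true.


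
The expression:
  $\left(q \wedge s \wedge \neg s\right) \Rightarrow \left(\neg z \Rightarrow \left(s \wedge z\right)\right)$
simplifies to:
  $\text{True}$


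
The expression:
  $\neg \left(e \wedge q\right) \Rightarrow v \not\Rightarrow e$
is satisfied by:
  {q: True, v: True, e: False}
  {v: True, e: False, q: False}
  {q: True, v: True, e: True}
  {q: True, e: True, v: False}


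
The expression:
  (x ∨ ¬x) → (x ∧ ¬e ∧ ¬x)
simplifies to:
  False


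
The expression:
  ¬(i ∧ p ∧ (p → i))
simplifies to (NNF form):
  ¬i ∨ ¬p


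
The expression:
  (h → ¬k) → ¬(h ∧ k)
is always true.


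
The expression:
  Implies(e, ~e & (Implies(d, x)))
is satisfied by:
  {e: False}


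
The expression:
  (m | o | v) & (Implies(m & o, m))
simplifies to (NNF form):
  m | o | v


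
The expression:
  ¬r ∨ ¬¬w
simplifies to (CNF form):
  w ∨ ¬r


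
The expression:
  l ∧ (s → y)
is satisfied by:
  {y: True, l: True, s: False}
  {l: True, s: False, y: False}
  {y: True, s: True, l: True}


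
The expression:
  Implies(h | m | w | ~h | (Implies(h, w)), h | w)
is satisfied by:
  {h: True, w: True}
  {h: True, w: False}
  {w: True, h: False}


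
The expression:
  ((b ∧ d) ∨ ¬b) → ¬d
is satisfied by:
  {d: False}


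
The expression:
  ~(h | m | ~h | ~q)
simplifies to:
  False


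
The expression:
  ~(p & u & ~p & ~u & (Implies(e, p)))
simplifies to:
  True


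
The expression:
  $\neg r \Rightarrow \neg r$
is always true.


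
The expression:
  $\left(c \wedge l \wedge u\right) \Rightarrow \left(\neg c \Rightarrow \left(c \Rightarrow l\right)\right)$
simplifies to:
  $\text{True}$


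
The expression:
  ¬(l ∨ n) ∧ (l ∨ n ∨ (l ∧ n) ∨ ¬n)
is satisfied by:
  {n: False, l: False}


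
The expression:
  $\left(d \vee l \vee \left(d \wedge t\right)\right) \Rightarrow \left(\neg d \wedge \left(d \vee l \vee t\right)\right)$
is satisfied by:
  {d: False}


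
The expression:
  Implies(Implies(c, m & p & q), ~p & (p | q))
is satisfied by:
  {c: True, q: False, p: False, m: False}
  {c: True, m: True, q: False, p: False}
  {c: True, p: True, q: False, m: False}
  {c: True, m: True, p: True, q: False}
  {c: True, q: True, p: False, m: False}
  {c: True, m: True, q: True, p: False}
  {c: True, p: True, q: True, m: False}
  {q: True, m: False, p: False, c: False}
  {m: True, q: True, p: False, c: False}


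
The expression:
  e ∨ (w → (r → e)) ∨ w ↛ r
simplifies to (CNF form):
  e ∨ ¬r ∨ ¬w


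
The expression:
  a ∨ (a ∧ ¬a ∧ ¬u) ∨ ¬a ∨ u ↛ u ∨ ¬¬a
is always true.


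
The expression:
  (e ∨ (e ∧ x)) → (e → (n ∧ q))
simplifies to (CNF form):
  (n ∨ ¬e) ∧ (q ∨ ¬e)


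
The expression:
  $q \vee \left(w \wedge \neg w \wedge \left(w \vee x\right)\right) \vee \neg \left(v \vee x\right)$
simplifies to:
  $q \vee \left(\neg v \wedge \neg x\right)$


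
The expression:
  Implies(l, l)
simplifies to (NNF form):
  True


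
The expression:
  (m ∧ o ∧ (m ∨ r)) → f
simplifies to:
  f ∨ ¬m ∨ ¬o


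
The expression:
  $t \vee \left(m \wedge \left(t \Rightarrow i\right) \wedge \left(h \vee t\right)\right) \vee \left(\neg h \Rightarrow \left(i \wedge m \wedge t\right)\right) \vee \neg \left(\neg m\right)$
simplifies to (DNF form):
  $h \vee m \vee t$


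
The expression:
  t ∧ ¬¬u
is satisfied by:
  {t: True, u: True}


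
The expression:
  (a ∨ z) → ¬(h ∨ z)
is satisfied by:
  {z: False, h: False, a: False}
  {a: True, z: False, h: False}
  {h: True, z: False, a: False}


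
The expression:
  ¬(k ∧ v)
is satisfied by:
  {k: False, v: False}
  {v: True, k: False}
  {k: True, v: False}


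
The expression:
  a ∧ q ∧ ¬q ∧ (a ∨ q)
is never true.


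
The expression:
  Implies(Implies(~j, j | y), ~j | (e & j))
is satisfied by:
  {e: True, j: False}
  {j: False, e: False}
  {j: True, e: True}


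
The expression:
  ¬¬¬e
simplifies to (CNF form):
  ¬e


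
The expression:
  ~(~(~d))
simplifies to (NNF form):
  ~d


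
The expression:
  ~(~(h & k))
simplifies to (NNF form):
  h & k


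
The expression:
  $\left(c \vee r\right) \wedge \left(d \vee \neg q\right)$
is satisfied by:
  {r: True, c: True, d: True, q: False}
  {r: True, c: True, d: False, q: False}
  {r: True, d: True, q: False, c: False}
  {r: True, d: False, q: False, c: False}
  {c: True, d: True, q: False, r: False}
  {c: True, d: False, q: False, r: False}
  {r: True, q: True, d: True, c: True}
  {r: True, q: True, d: True, c: False}
  {q: True, d: True, c: True, r: False}


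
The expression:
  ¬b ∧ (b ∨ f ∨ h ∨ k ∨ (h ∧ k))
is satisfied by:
  {k: True, h: True, f: True, b: False}
  {k: True, h: True, f: False, b: False}
  {k: True, f: True, h: False, b: False}
  {k: True, f: False, h: False, b: False}
  {h: True, f: True, k: False, b: False}
  {h: True, f: False, k: False, b: False}
  {f: True, k: False, h: False, b: False}


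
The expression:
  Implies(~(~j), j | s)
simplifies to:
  True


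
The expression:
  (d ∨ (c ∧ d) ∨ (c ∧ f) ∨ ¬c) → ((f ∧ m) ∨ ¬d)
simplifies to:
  (f ∧ m) ∨ ¬d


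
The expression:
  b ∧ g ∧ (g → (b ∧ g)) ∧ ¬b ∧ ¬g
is never true.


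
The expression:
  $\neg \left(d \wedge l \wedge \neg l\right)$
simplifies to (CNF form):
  $\text{True}$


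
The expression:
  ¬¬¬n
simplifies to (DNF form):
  ¬n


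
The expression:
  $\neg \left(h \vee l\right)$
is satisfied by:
  {h: False, l: False}


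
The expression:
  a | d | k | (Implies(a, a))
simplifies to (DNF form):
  True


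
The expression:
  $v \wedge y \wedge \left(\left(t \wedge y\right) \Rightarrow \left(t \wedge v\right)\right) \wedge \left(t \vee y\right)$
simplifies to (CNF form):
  $v \wedge y$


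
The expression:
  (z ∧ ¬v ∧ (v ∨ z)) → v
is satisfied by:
  {v: True, z: False}
  {z: False, v: False}
  {z: True, v: True}


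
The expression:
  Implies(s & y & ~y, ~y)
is always true.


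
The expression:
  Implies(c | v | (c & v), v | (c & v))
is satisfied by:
  {v: True, c: False}
  {c: False, v: False}
  {c: True, v: True}


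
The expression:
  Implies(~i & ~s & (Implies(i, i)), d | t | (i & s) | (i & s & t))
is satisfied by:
  {i: True, d: True, t: True, s: True}
  {i: True, d: True, t: True, s: False}
  {i: True, d: True, s: True, t: False}
  {i: True, d: True, s: False, t: False}
  {i: True, t: True, s: True, d: False}
  {i: True, t: True, s: False, d: False}
  {i: True, t: False, s: True, d: False}
  {i: True, t: False, s: False, d: False}
  {d: True, t: True, s: True, i: False}
  {d: True, t: True, s: False, i: False}
  {d: True, s: True, t: False, i: False}
  {d: True, s: False, t: False, i: False}
  {t: True, s: True, d: False, i: False}
  {t: True, d: False, s: False, i: False}
  {s: True, d: False, t: False, i: False}


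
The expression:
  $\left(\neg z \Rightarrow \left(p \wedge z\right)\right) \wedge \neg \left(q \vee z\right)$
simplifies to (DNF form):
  $\text{False}$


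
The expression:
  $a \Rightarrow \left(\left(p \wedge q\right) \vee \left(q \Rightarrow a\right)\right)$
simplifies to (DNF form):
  $\text{True}$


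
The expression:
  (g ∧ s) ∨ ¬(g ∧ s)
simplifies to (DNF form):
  True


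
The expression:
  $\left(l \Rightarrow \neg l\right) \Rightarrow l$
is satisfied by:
  {l: True}


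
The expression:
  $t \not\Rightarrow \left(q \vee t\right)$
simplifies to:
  $\text{False}$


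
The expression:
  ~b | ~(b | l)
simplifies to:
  ~b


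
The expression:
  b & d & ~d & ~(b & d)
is never true.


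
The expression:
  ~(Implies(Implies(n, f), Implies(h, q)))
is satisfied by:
  {f: True, h: True, q: False, n: False}
  {h: True, f: False, q: False, n: False}
  {n: True, f: True, h: True, q: False}


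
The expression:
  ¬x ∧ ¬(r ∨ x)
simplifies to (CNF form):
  ¬r ∧ ¬x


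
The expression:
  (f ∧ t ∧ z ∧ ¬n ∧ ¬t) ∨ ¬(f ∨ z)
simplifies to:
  ¬f ∧ ¬z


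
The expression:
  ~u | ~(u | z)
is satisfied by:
  {u: False}


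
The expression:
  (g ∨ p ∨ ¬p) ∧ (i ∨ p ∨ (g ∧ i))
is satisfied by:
  {i: True, p: True}
  {i: True, p: False}
  {p: True, i: False}


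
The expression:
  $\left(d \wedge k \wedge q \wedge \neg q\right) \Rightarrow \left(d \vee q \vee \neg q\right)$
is always true.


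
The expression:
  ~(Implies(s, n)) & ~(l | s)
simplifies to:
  False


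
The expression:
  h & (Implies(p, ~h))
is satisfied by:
  {h: True, p: False}


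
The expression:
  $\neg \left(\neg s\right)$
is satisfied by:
  {s: True}


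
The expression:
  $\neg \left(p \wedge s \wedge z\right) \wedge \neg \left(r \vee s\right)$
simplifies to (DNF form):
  $\neg r \wedge \neg s$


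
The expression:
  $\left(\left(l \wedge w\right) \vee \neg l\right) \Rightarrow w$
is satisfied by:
  {l: True, w: True}
  {l: True, w: False}
  {w: True, l: False}


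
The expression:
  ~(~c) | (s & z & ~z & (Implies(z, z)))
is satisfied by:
  {c: True}


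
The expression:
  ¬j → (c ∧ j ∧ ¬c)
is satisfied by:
  {j: True}


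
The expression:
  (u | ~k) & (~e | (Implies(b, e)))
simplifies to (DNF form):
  u | ~k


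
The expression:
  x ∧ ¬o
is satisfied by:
  {x: True, o: False}


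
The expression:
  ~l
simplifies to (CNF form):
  ~l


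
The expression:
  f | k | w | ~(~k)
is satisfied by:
  {k: True, w: True, f: True}
  {k: True, w: True, f: False}
  {k: True, f: True, w: False}
  {k: True, f: False, w: False}
  {w: True, f: True, k: False}
  {w: True, f: False, k: False}
  {f: True, w: False, k: False}


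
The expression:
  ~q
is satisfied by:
  {q: False}


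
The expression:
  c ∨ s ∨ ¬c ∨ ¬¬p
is always true.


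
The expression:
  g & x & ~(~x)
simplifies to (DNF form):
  g & x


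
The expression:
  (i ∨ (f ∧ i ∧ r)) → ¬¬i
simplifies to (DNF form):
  True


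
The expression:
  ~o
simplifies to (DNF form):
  ~o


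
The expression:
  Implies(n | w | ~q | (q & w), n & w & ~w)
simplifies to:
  q & ~n & ~w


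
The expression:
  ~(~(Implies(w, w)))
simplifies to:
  True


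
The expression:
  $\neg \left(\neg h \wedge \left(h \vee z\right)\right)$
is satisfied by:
  {h: True, z: False}
  {z: False, h: False}
  {z: True, h: True}


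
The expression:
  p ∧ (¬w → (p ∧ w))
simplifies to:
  p ∧ w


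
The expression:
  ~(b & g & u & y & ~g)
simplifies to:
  True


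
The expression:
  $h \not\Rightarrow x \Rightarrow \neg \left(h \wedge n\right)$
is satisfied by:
  {x: True, h: False, n: False}
  {h: False, n: False, x: False}
  {x: True, n: True, h: False}
  {n: True, h: False, x: False}
  {x: True, h: True, n: False}
  {h: True, x: False, n: False}
  {x: True, n: True, h: True}


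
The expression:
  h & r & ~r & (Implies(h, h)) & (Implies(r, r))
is never true.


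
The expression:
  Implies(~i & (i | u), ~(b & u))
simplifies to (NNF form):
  i | ~b | ~u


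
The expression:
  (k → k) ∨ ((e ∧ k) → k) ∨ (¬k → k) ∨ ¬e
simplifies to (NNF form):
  True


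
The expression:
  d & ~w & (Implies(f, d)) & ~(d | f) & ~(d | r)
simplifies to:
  False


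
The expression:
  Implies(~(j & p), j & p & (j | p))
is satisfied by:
  {p: True, j: True}


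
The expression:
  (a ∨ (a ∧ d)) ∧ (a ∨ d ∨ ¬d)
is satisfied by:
  {a: True}


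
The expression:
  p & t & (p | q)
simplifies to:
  p & t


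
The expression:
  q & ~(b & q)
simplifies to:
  q & ~b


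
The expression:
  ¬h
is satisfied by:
  {h: False}


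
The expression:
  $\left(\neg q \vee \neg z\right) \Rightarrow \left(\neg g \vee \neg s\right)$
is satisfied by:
  {z: True, q: True, s: False, g: False}
  {z: True, q: False, s: False, g: False}
  {q: True, z: False, s: False, g: False}
  {z: False, q: False, s: False, g: False}
  {g: True, z: True, q: True, s: False}
  {g: True, z: True, q: False, s: False}
  {g: True, q: True, z: False, s: False}
  {g: True, q: False, z: False, s: False}
  {z: True, s: True, q: True, g: False}
  {z: True, s: True, q: False, g: False}
  {s: True, q: True, z: False, g: False}
  {s: True, z: False, q: False, g: False}
  {g: True, z: True, s: True, q: True}


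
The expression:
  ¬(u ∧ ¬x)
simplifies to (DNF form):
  x ∨ ¬u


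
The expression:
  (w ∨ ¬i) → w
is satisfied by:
  {i: True, w: True}
  {i: True, w: False}
  {w: True, i: False}


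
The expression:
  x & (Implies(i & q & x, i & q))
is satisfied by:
  {x: True}


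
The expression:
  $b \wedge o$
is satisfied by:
  {b: True, o: True}


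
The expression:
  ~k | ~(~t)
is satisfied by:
  {t: True, k: False}
  {k: False, t: False}
  {k: True, t: True}


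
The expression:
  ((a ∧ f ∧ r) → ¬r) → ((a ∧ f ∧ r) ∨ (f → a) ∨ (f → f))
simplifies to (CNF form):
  True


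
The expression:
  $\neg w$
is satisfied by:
  {w: False}


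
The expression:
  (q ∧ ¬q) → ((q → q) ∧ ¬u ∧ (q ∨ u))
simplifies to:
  True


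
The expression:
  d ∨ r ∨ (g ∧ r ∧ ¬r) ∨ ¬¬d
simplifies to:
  d ∨ r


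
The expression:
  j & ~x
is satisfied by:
  {j: True, x: False}


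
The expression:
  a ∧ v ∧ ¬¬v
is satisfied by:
  {a: True, v: True}


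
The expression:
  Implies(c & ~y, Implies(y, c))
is always true.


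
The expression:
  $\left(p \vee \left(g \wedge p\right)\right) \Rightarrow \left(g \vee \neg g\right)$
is always true.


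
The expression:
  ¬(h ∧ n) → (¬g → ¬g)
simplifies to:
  True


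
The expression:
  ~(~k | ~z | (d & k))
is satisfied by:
  {z: True, k: True, d: False}


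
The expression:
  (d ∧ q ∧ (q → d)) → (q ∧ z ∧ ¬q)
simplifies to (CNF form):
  ¬d ∨ ¬q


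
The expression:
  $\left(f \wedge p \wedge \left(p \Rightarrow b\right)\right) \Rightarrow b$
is always true.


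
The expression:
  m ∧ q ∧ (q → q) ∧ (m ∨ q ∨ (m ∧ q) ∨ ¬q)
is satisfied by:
  {m: True, q: True}


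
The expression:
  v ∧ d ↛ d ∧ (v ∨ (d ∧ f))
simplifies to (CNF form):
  False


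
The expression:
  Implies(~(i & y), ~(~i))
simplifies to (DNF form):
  i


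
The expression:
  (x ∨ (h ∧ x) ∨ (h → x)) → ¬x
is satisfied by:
  {x: False}


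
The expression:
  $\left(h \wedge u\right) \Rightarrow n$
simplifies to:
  $n \vee \neg h \vee \neg u$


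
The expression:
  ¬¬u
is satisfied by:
  {u: True}


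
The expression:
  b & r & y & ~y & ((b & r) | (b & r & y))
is never true.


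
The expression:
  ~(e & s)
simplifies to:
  ~e | ~s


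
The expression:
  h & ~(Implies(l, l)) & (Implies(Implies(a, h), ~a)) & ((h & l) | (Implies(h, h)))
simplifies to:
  False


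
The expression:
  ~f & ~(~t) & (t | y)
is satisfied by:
  {t: True, f: False}


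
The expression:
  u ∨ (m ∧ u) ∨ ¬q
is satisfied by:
  {u: True, q: False}
  {q: False, u: False}
  {q: True, u: True}


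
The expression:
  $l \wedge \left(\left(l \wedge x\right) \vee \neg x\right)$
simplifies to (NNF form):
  $l$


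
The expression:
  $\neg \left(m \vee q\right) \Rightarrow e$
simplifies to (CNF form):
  $e \vee m \vee q$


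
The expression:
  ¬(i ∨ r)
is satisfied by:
  {i: False, r: False}


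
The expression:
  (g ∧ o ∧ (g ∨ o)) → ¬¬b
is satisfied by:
  {b: True, g: False, o: False}
  {g: False, o: False, b: False}
  {b: True, o: True, g: False}
  {o: True, g: False, b: False}
  {b: True, g: True, o: False}
  {g: True, b: False, o: False}
  {b: True, o: True, g: True}


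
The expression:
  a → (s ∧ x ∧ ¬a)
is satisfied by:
  {a: False}


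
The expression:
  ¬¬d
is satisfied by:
  {d: True}


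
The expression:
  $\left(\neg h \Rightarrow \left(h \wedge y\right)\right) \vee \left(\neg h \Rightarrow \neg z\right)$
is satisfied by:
  {h: True, z: False}
  {z: False, h: False}
  {z: True, h: True}


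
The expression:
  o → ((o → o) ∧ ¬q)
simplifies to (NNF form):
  ¬o ∨ ¬q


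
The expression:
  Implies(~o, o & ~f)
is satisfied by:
  {o: True}
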